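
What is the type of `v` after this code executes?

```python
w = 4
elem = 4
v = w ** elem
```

int ** positive int returns int (4 ** 4 = 256)

int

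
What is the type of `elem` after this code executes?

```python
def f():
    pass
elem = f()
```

A function with no return statement returns None

NoneType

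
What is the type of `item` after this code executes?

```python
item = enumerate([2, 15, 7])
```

enumerate() returns an enumerate iterator object

enumerate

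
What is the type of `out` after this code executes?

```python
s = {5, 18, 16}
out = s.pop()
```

Popping from a set of ints returns int

int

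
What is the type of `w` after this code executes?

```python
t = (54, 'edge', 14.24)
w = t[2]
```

Index 2 of tuple is 14.24 which is float

float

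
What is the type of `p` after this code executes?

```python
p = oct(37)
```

oct() returns str representation

str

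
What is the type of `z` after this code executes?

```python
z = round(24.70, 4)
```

round() with ndigits arg returns float

float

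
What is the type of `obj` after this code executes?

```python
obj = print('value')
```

print() returns None

NoneType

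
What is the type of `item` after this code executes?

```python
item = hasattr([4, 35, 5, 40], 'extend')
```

hasattr() returns bool

bool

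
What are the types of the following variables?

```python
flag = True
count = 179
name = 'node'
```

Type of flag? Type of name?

flag is bool; name is str

bool, str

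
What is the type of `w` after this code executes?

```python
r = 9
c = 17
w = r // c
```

int // int returns int (9 // 17 = 0)

int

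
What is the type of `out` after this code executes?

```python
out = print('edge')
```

print() returns None

NoneType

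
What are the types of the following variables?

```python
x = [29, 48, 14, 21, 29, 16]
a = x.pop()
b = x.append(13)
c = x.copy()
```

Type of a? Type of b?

list.pop() returns the element (int); list.append() returns None

int, NoneType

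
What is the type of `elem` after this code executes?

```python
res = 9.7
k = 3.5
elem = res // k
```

float // float returns float (floor division preserves float type)

float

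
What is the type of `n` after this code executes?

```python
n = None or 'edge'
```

'or' with None returns the other value ('edge', str)

str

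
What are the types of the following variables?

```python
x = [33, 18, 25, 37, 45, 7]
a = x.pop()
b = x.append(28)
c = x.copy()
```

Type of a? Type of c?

list.pop() returns the element (int); list.copy() returns list

int, list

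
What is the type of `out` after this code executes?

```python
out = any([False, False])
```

any() returns bool

bool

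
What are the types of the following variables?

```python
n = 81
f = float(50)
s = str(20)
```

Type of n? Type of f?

n is int; f is float

int, float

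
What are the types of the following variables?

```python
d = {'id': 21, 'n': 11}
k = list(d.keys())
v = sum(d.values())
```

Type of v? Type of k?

sum of int values returns int; list(...) returns list

int, list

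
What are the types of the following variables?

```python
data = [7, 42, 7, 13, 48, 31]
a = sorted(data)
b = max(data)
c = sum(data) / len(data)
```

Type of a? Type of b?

sorted() returns list; max of ints returns int

list, int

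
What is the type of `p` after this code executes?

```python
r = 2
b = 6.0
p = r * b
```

int * float returns float (2 * 6.0 = 12.0)

float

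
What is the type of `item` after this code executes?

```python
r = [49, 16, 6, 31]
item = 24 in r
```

'in' operator returns bool

bool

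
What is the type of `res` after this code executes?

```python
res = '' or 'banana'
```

'or' returns first truthy value ('banana', which is str)

str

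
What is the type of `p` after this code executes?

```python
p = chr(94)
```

chr() returns str (single character)

str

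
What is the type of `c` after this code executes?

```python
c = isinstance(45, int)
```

isinstance() returns bool

bool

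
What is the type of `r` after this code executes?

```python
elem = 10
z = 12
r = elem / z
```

int / int always returns float in Python 3 (10 / 12 = 0.833333)

float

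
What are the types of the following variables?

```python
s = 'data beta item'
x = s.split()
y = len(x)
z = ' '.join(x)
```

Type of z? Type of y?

str.join() returns str; len() returns int

str, int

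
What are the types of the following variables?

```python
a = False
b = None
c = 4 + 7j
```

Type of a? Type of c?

a is bool; c is complex

bool, complex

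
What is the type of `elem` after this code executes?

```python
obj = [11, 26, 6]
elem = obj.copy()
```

list.copy() returns list

list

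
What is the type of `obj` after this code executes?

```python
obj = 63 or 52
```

'or' returns the first truthy value (63, which is int)

int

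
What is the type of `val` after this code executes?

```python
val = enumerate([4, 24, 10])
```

enumerate() returns an enumerate iterator object

enumerate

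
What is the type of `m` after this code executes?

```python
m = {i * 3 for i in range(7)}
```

A set comprehension {expr for x in iterable} produces a set

set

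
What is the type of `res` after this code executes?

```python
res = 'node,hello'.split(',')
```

str.split() returns list

list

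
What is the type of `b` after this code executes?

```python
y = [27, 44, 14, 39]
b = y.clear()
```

list.clear() returns None

NoneType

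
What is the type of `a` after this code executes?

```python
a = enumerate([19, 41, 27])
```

enumerate() returns an enumerate iterator object

enumerate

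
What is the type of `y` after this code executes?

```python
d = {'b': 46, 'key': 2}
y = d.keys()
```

.keys() returns a dict_keys view object

dict_keys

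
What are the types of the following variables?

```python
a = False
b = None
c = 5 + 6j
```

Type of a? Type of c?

a is bool; c is complex

bool, complex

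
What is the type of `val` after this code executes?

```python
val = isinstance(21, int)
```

isinstance() returns bool

bool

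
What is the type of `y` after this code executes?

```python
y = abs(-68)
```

abs() of int returns int

int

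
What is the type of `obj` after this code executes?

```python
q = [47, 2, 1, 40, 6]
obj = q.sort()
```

list.sort() returns None (sorts in place)

NoneType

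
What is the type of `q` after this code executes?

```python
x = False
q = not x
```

'not' always returns bool

bool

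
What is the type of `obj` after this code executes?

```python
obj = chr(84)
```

chr() returns str (single character)

str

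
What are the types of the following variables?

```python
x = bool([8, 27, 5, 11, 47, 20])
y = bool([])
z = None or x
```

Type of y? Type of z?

bool() returns bool; None or <bool> returns the bool

bool, bool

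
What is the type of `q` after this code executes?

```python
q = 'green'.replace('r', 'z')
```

str.replace() returns str

str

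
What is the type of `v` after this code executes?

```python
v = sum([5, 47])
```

sum() of ints returns int

int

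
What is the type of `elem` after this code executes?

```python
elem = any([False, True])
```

any() returns bool

bool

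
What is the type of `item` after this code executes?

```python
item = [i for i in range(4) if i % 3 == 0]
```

A list comprehension [...] produces a list

list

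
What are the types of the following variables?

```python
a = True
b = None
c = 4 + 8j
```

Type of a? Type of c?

a is bool; c is complex

bool, complex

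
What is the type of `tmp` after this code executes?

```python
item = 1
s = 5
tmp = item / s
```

int / int always returns float in Python 3 (1 / 5 = 0.2)

float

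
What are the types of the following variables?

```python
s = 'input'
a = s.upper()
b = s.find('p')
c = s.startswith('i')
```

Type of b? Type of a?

str.find() returns int; str.upper() returns str

int, str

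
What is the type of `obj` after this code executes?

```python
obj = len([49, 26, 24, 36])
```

len() always returns int

int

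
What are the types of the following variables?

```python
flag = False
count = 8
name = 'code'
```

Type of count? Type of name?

count is int; name is str

int, str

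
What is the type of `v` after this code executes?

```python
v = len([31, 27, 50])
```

len() always returns int

int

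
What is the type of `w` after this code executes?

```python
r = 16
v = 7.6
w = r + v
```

int + float returns float (16 + 7.6 = 23.6)

float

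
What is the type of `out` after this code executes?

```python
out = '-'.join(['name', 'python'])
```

str.join() returns str

str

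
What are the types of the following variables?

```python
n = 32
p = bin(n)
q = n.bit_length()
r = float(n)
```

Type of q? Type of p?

int.bit_length() returns int; bin() returns str

int, str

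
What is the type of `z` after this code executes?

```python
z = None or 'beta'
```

'or' with None returns the other value ('beta', str)

str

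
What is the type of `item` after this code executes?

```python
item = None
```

None has type NoneType

NoneType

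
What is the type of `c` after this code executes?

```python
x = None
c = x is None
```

'is' comparison returns bool

bool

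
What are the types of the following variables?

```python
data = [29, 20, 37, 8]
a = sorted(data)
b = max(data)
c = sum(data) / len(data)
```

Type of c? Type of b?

int / int returns float; max of ints returns int

float, int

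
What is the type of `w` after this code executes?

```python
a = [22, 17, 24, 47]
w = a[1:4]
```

Slicing a list always returns a list

list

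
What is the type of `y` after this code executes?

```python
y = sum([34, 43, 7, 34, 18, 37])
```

sum() of ints returns int

int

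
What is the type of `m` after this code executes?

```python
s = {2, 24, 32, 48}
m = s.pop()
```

Popping from a set of ints returns int

int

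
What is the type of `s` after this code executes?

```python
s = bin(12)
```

bin() returns str representation

str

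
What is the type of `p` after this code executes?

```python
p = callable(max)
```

callable() returns bool

bool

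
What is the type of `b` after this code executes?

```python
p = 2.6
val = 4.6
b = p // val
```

float // float returns float (floor division preserves float type)

float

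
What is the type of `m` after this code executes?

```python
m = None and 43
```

'and' returns first falsy value (None)

NoneType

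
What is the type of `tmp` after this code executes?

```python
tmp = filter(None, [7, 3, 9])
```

filter() returns a filter iterator object

filter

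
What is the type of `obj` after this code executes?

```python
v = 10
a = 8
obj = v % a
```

int % int returns int (10 % 8 = 2)

int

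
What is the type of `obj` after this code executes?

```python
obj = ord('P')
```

ord() returns int (Unicode code point)

int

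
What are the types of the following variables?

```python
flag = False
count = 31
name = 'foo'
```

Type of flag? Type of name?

flag is bool; name is str

bool, str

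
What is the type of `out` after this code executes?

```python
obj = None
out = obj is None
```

'is' comparison returns bool

bool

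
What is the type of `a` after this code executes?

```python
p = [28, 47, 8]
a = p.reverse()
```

list.reverse() returns None

NoneType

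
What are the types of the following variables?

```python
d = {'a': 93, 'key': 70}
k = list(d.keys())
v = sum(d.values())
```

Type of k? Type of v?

list(...) returns list; sum of int values returns int

list, int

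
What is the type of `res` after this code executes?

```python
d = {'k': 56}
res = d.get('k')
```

dict.get() returns the value (int) when key is found

int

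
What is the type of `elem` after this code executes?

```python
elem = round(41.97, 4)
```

round() with ndigits arg returns float

float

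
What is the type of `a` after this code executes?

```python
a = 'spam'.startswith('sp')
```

str.startswith() returns bool

bool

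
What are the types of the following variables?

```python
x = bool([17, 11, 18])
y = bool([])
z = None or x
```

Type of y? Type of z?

bool() returns bool; None or <bool> returns the bool

bool, bool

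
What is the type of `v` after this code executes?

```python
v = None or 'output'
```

'or' with None returns the other value ('output', str)

str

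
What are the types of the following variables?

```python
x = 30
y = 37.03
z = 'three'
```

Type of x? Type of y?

x is int; y is float

int, float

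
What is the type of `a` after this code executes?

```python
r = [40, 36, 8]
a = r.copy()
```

list.copy() returns list

list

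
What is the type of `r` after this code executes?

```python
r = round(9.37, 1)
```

round() with ndigits arg returns float

float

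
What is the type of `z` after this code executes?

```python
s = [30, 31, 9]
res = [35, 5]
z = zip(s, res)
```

zip() returns a zip iterator object

zip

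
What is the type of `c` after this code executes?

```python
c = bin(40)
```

bin() returns str representation

str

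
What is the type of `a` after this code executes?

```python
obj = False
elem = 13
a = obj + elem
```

bool + int returns int (False is 0, so 0 + 13 = 13)

int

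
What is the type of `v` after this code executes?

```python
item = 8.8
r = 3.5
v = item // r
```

float // float returns float (floor division preserves float type)

float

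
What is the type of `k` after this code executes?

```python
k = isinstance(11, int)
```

isinstance() returns bool

bool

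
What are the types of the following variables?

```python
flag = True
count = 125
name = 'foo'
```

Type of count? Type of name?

count is int; name is str

int, str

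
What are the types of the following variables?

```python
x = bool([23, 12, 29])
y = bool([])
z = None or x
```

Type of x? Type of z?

bool() returns bool; None or <bool> returns the bool

bool, bool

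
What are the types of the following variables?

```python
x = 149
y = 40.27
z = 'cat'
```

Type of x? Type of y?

x is int; y is float

int, float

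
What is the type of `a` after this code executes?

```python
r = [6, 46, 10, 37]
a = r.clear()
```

list.clear() returns None

NoneType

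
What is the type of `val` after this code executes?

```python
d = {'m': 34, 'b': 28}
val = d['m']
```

Accessing dict[str, int] with key 'm' returns int value 34

int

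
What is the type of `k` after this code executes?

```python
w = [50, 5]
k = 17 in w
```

'in' operator returns bool

bool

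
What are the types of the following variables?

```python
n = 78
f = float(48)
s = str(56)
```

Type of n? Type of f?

n is int; f is float

int, float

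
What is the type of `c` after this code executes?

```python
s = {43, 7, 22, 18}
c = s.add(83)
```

set.add() returns None (mutates in place)

NoneType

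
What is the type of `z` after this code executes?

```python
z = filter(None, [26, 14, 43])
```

filter() returns a filter iterator object

filter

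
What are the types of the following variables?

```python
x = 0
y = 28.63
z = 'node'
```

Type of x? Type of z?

x is int; z is str

int, str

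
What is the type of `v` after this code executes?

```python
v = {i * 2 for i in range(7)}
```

A set comprehension {expr for x in iterable} produces a set

set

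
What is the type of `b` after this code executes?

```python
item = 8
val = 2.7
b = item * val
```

int * float returns float (8 * 2.7 = 21.6)

float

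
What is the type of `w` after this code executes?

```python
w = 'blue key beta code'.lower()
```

str.lower() returns str

str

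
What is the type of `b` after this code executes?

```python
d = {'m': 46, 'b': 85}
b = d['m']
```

Accessing dict[str, int] with key 'm' returns int value 46

int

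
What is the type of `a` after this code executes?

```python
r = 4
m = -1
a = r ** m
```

int ** negative int returns float

float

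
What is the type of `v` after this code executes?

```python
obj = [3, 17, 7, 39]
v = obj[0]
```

Indexing a list of ints returns int (obj[0] = 3)

int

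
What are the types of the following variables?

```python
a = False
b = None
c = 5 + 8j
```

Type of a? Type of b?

a is bool; b is NoneType

bool, NoneType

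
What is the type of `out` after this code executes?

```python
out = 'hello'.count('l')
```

str.count() returns int

int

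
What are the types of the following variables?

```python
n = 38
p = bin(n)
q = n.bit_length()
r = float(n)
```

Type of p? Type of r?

bin() returns str; float() returns float

str, float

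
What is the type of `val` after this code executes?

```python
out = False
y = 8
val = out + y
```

bool + int returns int (False is 0, so 0 + 8 = 8)

int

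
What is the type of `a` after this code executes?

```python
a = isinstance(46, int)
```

isinstance() returns bool

bool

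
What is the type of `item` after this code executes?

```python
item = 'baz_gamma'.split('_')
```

str.split() returns list

list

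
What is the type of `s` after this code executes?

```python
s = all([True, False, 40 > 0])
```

all() returns bool

bool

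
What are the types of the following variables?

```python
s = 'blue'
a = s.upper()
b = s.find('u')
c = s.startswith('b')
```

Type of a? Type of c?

str.upper() returns str; str.startswith() returns bool

str, bool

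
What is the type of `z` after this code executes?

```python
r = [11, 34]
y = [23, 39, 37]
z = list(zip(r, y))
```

list(zip(...)) returns a list of tuples

list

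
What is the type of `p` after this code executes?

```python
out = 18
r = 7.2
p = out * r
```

int * float returns float (18 * 7.2 = 129.6)

float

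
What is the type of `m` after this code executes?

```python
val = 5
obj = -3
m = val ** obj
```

int ** negative int returns float

float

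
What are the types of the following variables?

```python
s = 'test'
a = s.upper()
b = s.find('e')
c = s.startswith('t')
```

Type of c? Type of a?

str.startswith() returns bool; str.upper() returns str

bool, str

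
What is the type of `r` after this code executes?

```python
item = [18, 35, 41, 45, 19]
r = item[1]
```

Indexing a list of ints returns int (item[1] = 35)

int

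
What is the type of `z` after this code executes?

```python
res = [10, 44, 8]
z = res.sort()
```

list.sort() returns None (sorts in place)

NoneType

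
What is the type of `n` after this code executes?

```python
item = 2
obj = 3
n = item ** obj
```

int ** positive int returns int (2 ** 3 = 8)

int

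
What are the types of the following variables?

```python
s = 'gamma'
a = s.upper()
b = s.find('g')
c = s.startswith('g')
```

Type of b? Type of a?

str.find() returns int; str.upper() returns str

int, str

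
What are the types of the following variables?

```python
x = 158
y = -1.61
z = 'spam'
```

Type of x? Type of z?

x is int; z is str

int, str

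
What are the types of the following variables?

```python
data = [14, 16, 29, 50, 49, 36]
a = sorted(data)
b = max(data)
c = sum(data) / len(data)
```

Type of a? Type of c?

sorted() returns list; int / int returns float

list, float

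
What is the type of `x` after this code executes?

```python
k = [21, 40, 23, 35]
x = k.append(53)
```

list.append() returns None (mutates in place)

NoneType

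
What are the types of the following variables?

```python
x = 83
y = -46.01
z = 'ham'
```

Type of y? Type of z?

y is float; z is str

float, str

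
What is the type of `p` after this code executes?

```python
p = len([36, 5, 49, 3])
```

len() always returns int

int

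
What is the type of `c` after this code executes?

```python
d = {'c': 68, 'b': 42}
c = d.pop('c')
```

dict.pop() returns the value (int)

int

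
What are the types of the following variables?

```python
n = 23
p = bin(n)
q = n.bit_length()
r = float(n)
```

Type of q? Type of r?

int.bit_length() returns int; float() returns float

int, float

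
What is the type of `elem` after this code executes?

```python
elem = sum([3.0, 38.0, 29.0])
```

sum() of floats returns float

float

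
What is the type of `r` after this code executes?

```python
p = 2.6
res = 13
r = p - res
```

float - int returns float (2.6 - 13 = -10.4)

float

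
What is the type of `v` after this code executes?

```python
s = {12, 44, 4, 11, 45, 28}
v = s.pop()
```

Popping from a set of ints returns int

int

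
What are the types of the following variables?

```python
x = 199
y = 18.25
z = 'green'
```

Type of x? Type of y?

x is int; y is float

int, float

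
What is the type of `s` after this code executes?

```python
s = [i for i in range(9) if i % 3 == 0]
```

A list comprehension [...] produces a list

list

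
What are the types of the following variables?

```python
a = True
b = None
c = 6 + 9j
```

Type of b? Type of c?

b is NoneType; c is complex

NoneType, complex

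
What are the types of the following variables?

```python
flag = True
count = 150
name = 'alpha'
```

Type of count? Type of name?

count is int; name is str

int, str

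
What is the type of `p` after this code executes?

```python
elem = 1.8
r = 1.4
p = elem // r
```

float // float returns float (floor division preserves float type)

float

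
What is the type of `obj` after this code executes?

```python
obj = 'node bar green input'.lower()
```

str.lower() returns str

str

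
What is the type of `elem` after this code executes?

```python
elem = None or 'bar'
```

'or' with None returns the other value ('bar', str)

str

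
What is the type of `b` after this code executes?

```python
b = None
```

None has type NoneType

NoneType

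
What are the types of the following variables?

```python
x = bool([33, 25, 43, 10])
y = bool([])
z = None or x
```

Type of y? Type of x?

bool() returns bool; bool() returns bool

bool, bool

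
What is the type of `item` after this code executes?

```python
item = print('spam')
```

print() returns None

NoneType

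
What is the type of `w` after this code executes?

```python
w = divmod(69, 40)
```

divmod() returns a tuple (quotient, remainder)

tuple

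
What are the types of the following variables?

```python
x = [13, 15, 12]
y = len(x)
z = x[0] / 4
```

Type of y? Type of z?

len() returns int; int / int returns float

int, float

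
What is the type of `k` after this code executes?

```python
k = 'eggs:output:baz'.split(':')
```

str.split() returns list

list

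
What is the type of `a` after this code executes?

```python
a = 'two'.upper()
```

str.upper() returns str

str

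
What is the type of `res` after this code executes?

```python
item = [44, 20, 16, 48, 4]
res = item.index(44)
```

list.index() returns int

int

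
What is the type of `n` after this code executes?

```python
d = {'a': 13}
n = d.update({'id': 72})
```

dict.update() returns None

NoneType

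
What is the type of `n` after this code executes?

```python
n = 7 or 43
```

'or' returns the first truthy value (7, which is int)

int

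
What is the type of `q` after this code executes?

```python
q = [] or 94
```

'or' returns first truthy value (94, which is int)

int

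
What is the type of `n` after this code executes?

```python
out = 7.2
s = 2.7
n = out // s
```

float // float returns float (floor division preserves float type)

float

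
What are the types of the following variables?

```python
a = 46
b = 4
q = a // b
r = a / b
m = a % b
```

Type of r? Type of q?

int / int returns float; int // int returns int

float, int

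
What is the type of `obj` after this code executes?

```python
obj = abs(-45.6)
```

abs() of float returns float

float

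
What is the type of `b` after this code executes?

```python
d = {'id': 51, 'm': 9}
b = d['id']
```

Accessing dict[str, int] with key 'id' returns int value 51

int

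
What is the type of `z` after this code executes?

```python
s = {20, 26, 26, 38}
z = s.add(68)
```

set.add() returns None (mutates in place)

NoneType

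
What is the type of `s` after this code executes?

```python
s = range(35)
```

range() returns a range object

range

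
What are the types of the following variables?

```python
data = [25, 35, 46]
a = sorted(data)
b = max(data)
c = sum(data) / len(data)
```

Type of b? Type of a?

max of ints returns int; sorted() returns list

int, list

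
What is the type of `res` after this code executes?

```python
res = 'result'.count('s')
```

str.count() returns int

int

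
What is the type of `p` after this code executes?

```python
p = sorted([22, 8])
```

sorted() always returns list

list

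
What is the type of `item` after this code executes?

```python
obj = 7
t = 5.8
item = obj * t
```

int * float returns float (7 * 5.8 = 40.6)

float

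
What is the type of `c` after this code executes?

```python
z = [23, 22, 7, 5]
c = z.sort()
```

list.sort() returns None (sorts in place)

NoneType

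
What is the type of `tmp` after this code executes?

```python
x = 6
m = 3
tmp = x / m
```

int / int always returns float in Python 3 (6 / 3 = 2)

float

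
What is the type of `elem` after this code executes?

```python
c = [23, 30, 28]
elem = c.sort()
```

list.sort() returns None (sorts in place)

NoneType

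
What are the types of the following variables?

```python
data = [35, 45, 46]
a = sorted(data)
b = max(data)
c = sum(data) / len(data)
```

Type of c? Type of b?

int / int returns float; max of ints returns int

float, int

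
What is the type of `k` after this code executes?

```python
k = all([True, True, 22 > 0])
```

all() returns bool

bool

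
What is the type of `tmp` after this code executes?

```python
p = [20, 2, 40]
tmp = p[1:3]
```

Slicing a list always returns a list

list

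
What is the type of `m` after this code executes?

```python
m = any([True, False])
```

any() returns bool

bool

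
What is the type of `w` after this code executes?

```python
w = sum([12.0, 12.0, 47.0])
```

sum() of floats returns float

float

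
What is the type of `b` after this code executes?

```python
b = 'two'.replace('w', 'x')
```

str.replace() returns str

str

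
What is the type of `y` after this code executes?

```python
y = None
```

None has type NoneType

NoneType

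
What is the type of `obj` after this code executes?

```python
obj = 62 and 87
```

'and' returns the last value when all truthy (87, which is int)

int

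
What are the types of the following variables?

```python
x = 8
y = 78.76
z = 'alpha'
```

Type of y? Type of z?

y is float; z is str

float, str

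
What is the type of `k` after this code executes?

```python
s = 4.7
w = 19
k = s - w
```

float - int returns float (4.7 - 19 = -14.3)

float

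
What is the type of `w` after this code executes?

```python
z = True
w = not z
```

'not' always returns bool

bool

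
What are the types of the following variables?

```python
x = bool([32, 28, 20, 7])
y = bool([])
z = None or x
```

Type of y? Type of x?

bool() returns bool; bool() returns bool

bool, bool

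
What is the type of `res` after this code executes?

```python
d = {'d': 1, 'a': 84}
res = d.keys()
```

.keys() returns a dict_keys view object

dict_keys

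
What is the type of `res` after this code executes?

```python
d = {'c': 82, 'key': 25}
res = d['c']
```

Accessing dict[str, int] with key 'c' returns int value 82

int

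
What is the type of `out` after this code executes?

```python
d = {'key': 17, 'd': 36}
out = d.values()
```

.values() returns a dict_values view object

dict_values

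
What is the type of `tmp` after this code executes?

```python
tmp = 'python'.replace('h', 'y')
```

str.replace() returns str

str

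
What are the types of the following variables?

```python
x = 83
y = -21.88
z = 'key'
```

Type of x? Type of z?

x is int; z is str

int, str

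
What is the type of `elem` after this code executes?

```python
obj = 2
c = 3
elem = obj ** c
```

int ** positive int returns int (2 ** 3 = 8)

int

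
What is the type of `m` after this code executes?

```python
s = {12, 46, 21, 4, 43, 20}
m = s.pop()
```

Popping from a set of ints returns int

int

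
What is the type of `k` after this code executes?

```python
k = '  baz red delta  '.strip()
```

str.strip() returns str

str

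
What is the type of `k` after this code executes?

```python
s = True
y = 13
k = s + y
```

bool + int returns int (True is 1, so 1 + 13 = 14)

int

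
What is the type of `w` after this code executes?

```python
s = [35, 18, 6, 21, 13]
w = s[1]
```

Indexing a list of ints returns int (s[1] = 18)

int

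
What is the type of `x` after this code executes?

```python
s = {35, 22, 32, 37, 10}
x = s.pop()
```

Popping from a set of ints returns int

int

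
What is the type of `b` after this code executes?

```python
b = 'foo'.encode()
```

str.encode() returns bytes

bytes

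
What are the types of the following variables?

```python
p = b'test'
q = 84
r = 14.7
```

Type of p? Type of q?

p is bytes; q is int

bytes, int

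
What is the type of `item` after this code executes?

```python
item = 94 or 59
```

'or' returns the first truthy value (94, which is int)

int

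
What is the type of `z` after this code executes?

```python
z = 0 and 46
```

'and' returns the first falsy value (0, which is int)

int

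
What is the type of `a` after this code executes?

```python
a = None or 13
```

'or' with None returns the other value (13, int)

int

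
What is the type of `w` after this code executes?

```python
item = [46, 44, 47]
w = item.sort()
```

list.sort() returns None (sorts in place)

NoneType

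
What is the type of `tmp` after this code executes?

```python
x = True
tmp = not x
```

'not' always returns bool

bool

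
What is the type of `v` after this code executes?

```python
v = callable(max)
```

callable() returns bool

bool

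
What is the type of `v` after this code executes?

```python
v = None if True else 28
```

Ternary: condition is True, if branch (None) taken → NoneType

NoneType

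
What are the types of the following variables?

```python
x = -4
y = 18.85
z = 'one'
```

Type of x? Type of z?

x is int; z is str

int, str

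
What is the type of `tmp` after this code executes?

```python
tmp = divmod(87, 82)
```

divmod() returns a tuple (quotient, remainder)

tuple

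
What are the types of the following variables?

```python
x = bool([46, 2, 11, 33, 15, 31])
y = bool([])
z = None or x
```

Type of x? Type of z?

bool() returns bool; None or <bool> returns the bool

bool, bool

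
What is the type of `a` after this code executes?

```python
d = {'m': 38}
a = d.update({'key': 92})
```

dict.update() returns None

NoneType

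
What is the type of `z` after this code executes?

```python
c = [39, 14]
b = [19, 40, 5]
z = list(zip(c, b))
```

list(zip(...)) returns a list of tuples

list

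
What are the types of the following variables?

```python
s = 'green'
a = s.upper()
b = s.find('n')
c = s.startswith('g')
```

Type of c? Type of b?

str.startswith() returns bool; str.find() returns int

bool, int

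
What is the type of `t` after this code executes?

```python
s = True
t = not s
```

'not' always returns bool

bool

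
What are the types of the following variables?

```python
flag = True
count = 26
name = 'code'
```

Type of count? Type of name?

count is int; name is str

int, str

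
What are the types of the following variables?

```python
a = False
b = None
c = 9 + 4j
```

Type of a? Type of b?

a is bool; b is NoneType

bool, NoneType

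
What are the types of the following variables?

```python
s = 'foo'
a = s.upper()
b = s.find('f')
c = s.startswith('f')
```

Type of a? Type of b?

str.upper() returns str; str.find() returns int

str, int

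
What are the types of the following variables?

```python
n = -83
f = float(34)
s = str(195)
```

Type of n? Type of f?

n is int; f is float

int, float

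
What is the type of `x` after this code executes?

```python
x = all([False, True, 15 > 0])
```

all() returns bool

bool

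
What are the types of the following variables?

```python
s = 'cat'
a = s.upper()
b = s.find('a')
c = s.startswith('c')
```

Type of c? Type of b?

str.startswith() returns bool; str.find() returns int

bool, int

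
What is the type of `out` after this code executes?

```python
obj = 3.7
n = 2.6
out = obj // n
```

float // float returns float (floor division preserves float type)

float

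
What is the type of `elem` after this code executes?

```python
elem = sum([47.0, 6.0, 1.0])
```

sum() of floats returns float

float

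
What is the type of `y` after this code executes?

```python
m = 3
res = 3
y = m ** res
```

int ** positive int returns int (3 ** 3 = 27)

int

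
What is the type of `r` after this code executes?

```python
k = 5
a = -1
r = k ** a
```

int ** negative int returns float

float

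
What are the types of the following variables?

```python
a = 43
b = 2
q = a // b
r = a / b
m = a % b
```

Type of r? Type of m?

int / int returns float; int % int returns int

float, int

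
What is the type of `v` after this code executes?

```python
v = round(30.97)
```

round() with no ndigits arg returns int

int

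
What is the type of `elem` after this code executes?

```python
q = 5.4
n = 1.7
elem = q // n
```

float // float returns float (floor division preserves float type)

float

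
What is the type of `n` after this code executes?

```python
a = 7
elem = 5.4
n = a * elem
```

int * float returns float (7 * 5.4 = 37.8)

float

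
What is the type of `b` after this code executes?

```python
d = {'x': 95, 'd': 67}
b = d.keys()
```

.keys() returns a dict_keys view object

dict_keys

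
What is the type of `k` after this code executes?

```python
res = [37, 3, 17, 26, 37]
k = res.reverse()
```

list.reverse() returns None

NoneType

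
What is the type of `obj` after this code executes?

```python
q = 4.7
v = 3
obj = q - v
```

float - int returns float (4.7 - 3 = 1.7)

float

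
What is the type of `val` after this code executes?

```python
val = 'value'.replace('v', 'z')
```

str.replace() returns str

str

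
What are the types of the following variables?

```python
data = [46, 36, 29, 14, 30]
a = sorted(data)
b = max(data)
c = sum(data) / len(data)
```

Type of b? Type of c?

max of ints returns int; int / int returns float

int, float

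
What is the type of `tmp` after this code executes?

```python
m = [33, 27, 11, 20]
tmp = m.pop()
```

list.pop() returns the popped element (int here)

int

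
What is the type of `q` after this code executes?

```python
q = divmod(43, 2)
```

divmod() returns a tuple (quotient, remainder)

tuple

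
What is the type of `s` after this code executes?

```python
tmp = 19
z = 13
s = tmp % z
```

int % int returns int (19 % 13 = 6)

int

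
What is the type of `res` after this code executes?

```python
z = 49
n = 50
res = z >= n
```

Comparison operators return bool

bool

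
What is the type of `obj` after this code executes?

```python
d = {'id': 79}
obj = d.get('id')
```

dict.get() returns the value (int) when key is found

int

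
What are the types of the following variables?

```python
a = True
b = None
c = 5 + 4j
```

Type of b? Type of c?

b is NoneType; c is complex

NoneType, complex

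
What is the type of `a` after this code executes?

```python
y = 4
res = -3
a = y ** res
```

int ** negative int returns float

float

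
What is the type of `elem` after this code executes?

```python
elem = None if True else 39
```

Ternary: condition is True, if branch (None) taken → NoneType

NoneType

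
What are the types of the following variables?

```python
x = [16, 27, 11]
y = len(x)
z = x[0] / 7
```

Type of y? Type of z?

len() returns int; int / int returns float

int, float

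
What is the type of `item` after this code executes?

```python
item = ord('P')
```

ord() returns int (Unicode code point)

int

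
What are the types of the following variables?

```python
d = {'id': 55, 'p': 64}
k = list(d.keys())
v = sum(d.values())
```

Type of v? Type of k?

sum of int values returns int; list(...) returns list

int, list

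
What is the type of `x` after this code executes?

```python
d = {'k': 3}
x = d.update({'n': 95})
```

dict.update() returns None

NoneType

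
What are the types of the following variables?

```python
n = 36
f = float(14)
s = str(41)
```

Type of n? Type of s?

n is int; s is str

int, str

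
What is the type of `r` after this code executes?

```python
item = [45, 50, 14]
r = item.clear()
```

list.clear() returns None

NoneType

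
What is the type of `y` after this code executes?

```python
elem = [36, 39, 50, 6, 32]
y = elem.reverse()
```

list.reverse() returns None

NoneType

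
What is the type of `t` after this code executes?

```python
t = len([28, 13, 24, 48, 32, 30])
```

len() always returns int

int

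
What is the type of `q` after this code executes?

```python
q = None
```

None has type NoneType

NoneType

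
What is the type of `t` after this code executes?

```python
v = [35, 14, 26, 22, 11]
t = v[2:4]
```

Slicing a list always returns a list

list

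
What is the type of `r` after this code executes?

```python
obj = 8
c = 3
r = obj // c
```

int // int returns int (8 // 3 = 2)

int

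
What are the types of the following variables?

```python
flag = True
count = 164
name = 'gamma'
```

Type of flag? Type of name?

flag is bool; name is str

bool, str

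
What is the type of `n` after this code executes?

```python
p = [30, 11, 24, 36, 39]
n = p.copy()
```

list.copy() returns list

list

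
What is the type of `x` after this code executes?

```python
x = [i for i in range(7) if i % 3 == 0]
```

A list comprehension [...] produces a list

list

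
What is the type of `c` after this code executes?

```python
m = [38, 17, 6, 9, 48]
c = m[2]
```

Indexing a list of ints returns int (m[2] = 6)

int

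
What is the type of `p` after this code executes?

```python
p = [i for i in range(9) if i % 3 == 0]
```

A list comprehension [...] produces a list

list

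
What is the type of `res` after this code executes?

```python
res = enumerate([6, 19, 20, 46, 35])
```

enumerate() returns an enumerate iterator object

enumerate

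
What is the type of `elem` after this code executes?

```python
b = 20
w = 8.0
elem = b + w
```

int + float returns float (20 + 8.0 = 28.0)

float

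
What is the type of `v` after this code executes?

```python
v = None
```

None has type NoneType

NoneType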